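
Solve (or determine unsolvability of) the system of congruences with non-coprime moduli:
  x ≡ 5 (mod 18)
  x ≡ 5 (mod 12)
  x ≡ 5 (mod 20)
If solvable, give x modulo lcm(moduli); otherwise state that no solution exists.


Moduli 18, 12, 20 are not pairwise coprime, so CRT works modulo lcm(m_i) when all pairwise compatibility conditions hold.
Pairwise compatibility: gcd(m_i, m_j) must divide a_i - a_j for every pair.
Merge one congruence at a time:
  Start: x ≡ 5 (mod 18).
  Combine with x ≡ 5 (mod 12): gcd(18, 12) = 6; 5 - 5 = 0, which IS divisible by 6, so compatible.
    Write x = 5 + 18·t and substitute into x ≡ 5 (mod 12): 18·t ≡ 5 − 5 = 0 (mod 12).
    Divide the congruence (and modulus) by g = 6: 3·t ≡ 0 (mod 2).
    Reduce coefficients mod 2: 1·t ≡ 0 (mod 2).
    So t ≡ 0 (mod 2).
    Then x = 5 + 18·0 = 5, valid modulo lcm(18, 12) = 36: x ≡ 5 (mod 36).
  Combine with x ≡ 5 (mod 20): gcd(36, 20) = 4; 5 - 5 = 0, which IS divisible by 4, so compatible.
    Write x = 5 + 36·t and substitute into x ≡ 5 (mod 20): 36·t ≡ 5 − 5 = 0 (mod 20).
    Divide the congruence (and modulus) by g = 4: 9·t ≡ 0 (mod 5).
    Reduce coefficients mod 5: 4·t ≡ 0 (mod 5).
    The inverse of 4 mod 5 is 4 (since 4·4 = 16 = 3·5 + 1), so t ≡ 4·0 = 0 ≡ 0 (mod 5).
    Then x = 5 + 36·0 = 5, valid modulo lcm(36, 20) = 180: x ≡ 5 (mod 180).
Verify: 5 mod 18 = 5, 5 mod 12 = 5, 5 mod 20 = 5.

x ≡ 5 (mod 180).


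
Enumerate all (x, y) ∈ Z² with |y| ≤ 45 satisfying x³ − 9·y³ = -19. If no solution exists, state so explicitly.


The equation is x³ - 9y³ = -19. For fixed y, x³ = 9·y³ − 19, so a solution requires the RHS to be a perfect cube.
Strategy: iterate y from -45 to 45, compute RHS = 9·y³ − 19, and check whether it is a (positive or negative) perfect cube.
Check small values of y:
  y = 0: RHS = -19 is not a perfect cube.
  y = 1: RHS = -10 is not a perfect cube.
  y = -1: RHS = -28 is not a perfect cube.
  y = 2: RHS = 53 is not a perfect cube.
  y = -2: RHS = -91 is not a perfect cube.
  y = 3: RHS = 224 is not a perfect cube.
  y = -3: RHS = -262 is not a perfect cube.
Continuing the search up to |y| = 45 finds no solutions either.
No (x, y) in the scanned range satisfies the equation.

No integer solutions with |y| ≤ 45.


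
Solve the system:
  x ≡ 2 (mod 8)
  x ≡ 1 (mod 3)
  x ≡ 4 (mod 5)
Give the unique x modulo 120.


Moduli 8, 3, 5 are pairwise coprime; by CRT there is a unique solution modulo M = 8 · 3 · 5 = 120.
Solve pairwise, accumulating the modulus:
  Start with x ≡ 2 (mod 8).
  Combine with x ≡ 1 (mod 3): since gcd(8, 3) = 1, we get a unique residue mod 24.
    Write x = 2 + 8·t and substitute into x ≡ 1 (mod 3): 8·t ≡ 1 − 2 = -1 (mod 3).
    Reduce coefficients mod 3: 2·t ≡ 2 (mod 3).
    The inverse of 2 mod 3 is 2 (since 2·2 = 4 = 1·3 + 1), so t ≡ 2·2 = 4 ≡ 1 (mod 3).
    Then x = 2 + 8·1 = 10, valid modulo lcm(8, 3) = 24: x ≡ 10 (mod 24).
  Combine with x ≡ 4 (mod 5): since gcd(24, 5) = 1, we get a unique residue mod 120.
    Write x = 10 + 24·t and substitute into x ≡ 4 (mod 5): 24·t ≡ 4 − 10 = -6 (mod 5).
    Reduce coefficients mod 5: 4·t ≡ 4 (mod 5).
    The inverse of 4 mod 5 is 4 (since 4·4 = 16 = 3·5 + 1), so t ≡ 4·4 = 16 ≡ 1 (mod 5).
    Then x = 10 + 24·1 = 34, valid modulo lcm(24, 5) = 120: x ≡ 34 (mod 120).
Verify: 34 mod 8 = 2 ✓, 34 mod 3 = 1 ✓, 34 mod 5 = 4 ✓.

x ≡ 34 (mod 120).


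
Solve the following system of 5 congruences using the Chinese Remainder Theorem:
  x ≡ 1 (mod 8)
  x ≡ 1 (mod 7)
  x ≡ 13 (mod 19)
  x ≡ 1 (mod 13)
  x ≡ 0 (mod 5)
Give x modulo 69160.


Product of moduli M = 8 · 7 · 19 · 13 · 5 = 69160.
Merge one congruence at a time:
  Start: x ≡ 1 (mod 8).
  Combine with x ≡ 1 (mod 7); new modulus lcm = 56.
    Write x = 1 + 8·t and substitute into x ≡ 1 (mod 7): 8·t ≡ 1 − 1 = 0 (mod 7).
    Reduce coefficients mod 7: 1·t ≡ 0 (mod 7).
    So t ≡ 0 (mod 7).
    Then x = 1 + 8·0 = 1, valid modulo lcm(8, 7) = 56: x ≡ 1 (mod 56).
  Combine with x ≡ 13 (mod 19); new modulus lcm = 1064.
    Write x = 1 + 56·t and substitute into x ≡ 13 (mod 19): 56·t ≡ 13 − 1 = 12 (mod 19).
    Reduce coefficients mod 19: 18·t ≡ 12 (mod 19).
    The inverse of 18 mod 19 is 18 (since 18·18 = 324 = 17·19 + 1), so t ≡ 18·12 = 216 ≡ 7 (mod 19).
    Then x = 1 + 56·7 = 393, valid modulo lcm(56, 19) = 1064: x ≡ 393 (mod 1064).
  Combine with x ≡ 1 (mod 13); new modulus lcm = 13832.
    Write x = 393 + 1064·t and substitute into x ≡ 1 (mod 13): 1064·t ≡ 1 − 393 = -392 (mod 13).
    Reduce coefficients mod 13: 11·t ≡ 11 (mod 13).
    The inverse of 11 mod 13 is 6 (since 11·6 = 66 = 5·13 + 1), so t ≡ 6·11 = 66 ≡ 1 (mod 13).
    Then x = 393 + 1064·1 = 1457, valid modulo lcm(1064, 13) = 13832: x ≡ 1457 (mod 13832).
  Combine with x ≡ 0 (mod 5); new modulus lcm = 69160.
    Write x = 1457 + 13832·t and substitute into x ≡ 0 (mod 5): 13832·t ≡ 0 − 1457 = -1457 (mod 5).
    Reduce coefficients mod 5: 2·t ≡ 3 (mod 5).
    The inverse of 2 mod 5 is 3 (since 2·3 = 6 = 1·5 + 1), so t ≡ 3·3 = 9 ≡ 4 (mod 5).
    Then x = 1457 + 13832·4 = 56785, valid modulo lcm(13832, 5) = 69160: x ≡ 56785 (mod 69160).
Verify against each original: 56785 mod 8 = 1, 56785 mod 7 = 1, 56785 mod 19 = 13, 56785 mod 13 = 1, 56785 mod 5 = 0.

x ≡ 56785 (mod 69160).


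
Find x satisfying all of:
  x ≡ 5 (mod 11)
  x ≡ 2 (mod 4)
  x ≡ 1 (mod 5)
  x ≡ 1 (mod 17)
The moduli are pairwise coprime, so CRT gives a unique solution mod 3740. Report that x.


Product of moduli M = 11 · 4 · 5 · 17 = 3740.
Merge one congruence at a time:
  Start: x ≡ 5 (mod 11).
  Combine with x ≡ 2 (mod 4); new modulus lcm = 44.
    Write x = 5 + 11·t and substitute into x ≡ 2 (mod 4): 11·t ≡ 2 − 5 = -3 (mod 4).
    Reduce coefficients mod 4: 3·t ≡ 1 (mod 4).
    The inverse of 3 mod 4 is 3 (since 3·3 = 9 = 2·4 + 1), so t ≡ 3·1 = 3 ≡ 3 (mod 4).
    Then x = 5 + 11·3 = 38, valid modulo lcm(11, 4) = 44: x ≡ 38 (mod 44).
  Combine with x ≡ 1 (mod 5); new modulus lcm = 220.
    Write x = 38 + 44·t and substitute into x ≡ 1 (mod 5): 44·t ≡ 1 − 38 = -37 (mod 5).
    Reduce coefficients mod 5: 4·t ≡ 3 (mod 5).
    The inverse of 4 mod 5 is 4 (since 4·4 = 16 = 3·5 + 1), so t ≡ 4·3 = 12 ≡ 2 (mod 5).
    Then x = 38 + 44·2 = 126, valid modulo lcm(44, 5) = 220: x ≡ 126 (mod 220).
  Combine with x ≡ 1 (mod 17); new modulus lcm = 3740.
    Write x = 126 + 220·t and substitute into x ≡ 1 (mod 17): 220·t ≡ 1 − 126 = -125 (mod 17).
    Reduce coefficients mod 17: 16·t ≡ 11 (mod 17).
    The inverse of 16 mod 17 is 16 (since 16·16 = 256 = 15·17 + 1), so t ≡ 16·11 = 176 ≡ 6 (mod 17).
    Then x = 126 + 220·6 = 1446, valid modulo lcm(220, 17) = 3740: x ≡ 1446 (mod 3740).
Verify against each original: 1446 mod 11 = 5, 1446 mod 4 = 2, 1446 mod 5 = 1, 1446 mod 17 = 1.

x ≡ 1446 (mod 3740).


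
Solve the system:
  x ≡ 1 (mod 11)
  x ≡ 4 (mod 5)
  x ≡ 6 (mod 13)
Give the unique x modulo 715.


Moduli 11, 5, 13 are pairwise coprime; by CRT there is a unique solution modulo M = 11 · 5 · 13 = 715.
Solve pairwise, accumulating the modulus:
  Start with x ≡ 1 (mod 11).
  Combine with x ≡ 4 (mod 5): since gcd(11, 5) = 1, we get a unique residue mod 55.
    Write x = 1 + 11·t and substitute into x ≡ 4 (mod 5): 11·t ≡ 4 − 1 = 3 (mod 5).
    Reduce coefficients mod 5: 1·t ≡ 3 (mod 5).
    So t ≡ 3 (mod 5).
    Then x = 1 + 11·3 = 34, valid modulo lcm(11, 5) = 55: x ≡ 34 (mod 55).
  Combine with x ≡ 6 (mod 13): since gcd(55, 13) = 1, we get a unique residue mod 715.
    Write x = 34 + 55·t and substitute into x ≡ 6 (mod 13): 55·t ≡ 6 − 34 = -28 (mod 13).
    Reduce coefficients mod 13: 3·t ≡ 11 (mod 13).
    The inverse of 3 mod 13 is 9 (since 3·9 = 27 = 2·13 + 1), so t ≡ 9·11 = 99 ≡ 8 (mod 13).
    Then x = 34 + 55·8 = 474, valid modulo lcm(55, 13) = 715: x ≡ 474 (mod 715).
Verify: 474 mod 11 = 1 ✓, 474 mod 5 = 4 ✓, 474 mod 13 = 6 ✓.

x ≡ 474 (mod 715).


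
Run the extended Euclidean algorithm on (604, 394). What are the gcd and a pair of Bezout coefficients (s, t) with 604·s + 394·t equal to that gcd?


Euclidean algorithm on (604, 394) — divide until remainder is 0:
  604 = 1 · 394 + 210
  394 = 1 · 210 + 184
  210 = 1 · 184 + 26
  184 = 7 · 26 + 2
  26 = 13 · 2 + 0
gcd(604, 394) = 2.
Track Bezout coefficients alongside the remainders: start with r₀ = 604 = a·1 + b·0 (s = 1, t = 0) and r₁ = 394 = a·0 + b·1 (s = 0, t = 1); each new remainder r_{k+1} = r_{k-1} − q_k·r_k inherits s_{k+1} = s_{k-1} − q_k·s_k, t_{k+1} = t_{k-1} − q_k·t_k, so r_k = a·s_k + b·t_k at every step:
  q = 1: r = 210, s = 1 − 1·0 = 1, t = 0 − 1·1 = -1  (check: 604·1 + 394·(-1) = 210)
  q = 1: r = 184, s = 0 − 1·1 = -1, t = 1 − 1·(-1) = 2  (check: 604·(-1) + 394·2 = 184)
  q = 1: r = 26, s = 1 − 1·(-1) = 2, t = -1 − 1·2 = -3  (check: 604·2 + 394·(-3) = 26)
  q = 7: r = 2, s = -1 − 7·2 = -15, t = 2 − 7·(-3) = 23  (check: 604·(-15) + 394·23 = 2)
The row with r = 2 (the gcd) gives the Bezout coefficients s = -15, t = 23.
Result: 604 · (-15) + 394 · (23) = 2.

gcd(604, 394) = 2; s = -15, t = 23 (check: 604·(-15) + 394·23 = 2).


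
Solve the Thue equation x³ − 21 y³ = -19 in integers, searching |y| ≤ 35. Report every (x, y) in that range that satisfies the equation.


The equation is x³ - 21y³ = -19. For fixed y, x³ = 21·y³ − 19, so a solution requires the RHS to be a perfect cube.
Strategy: iterate y from -35 to 35, compute RHS = 21·y³ − 19, and check whether it is a (positive or negative) perfect cube.
Check small values of y:
  y = 0: RHS = -19 is not a perfect cube.
  y = 1: RHS = 2 is not a perfect cube.
  y = -1: RHS = -40 is not a perfect cube.
  y = 2: RHS = 149 is not a perfect cube.
  y = -2: RHS = -187 is not a perfect cube.
  y = 3: RHS = 548 is not a perfect cube.
  y = -3: RHS = -586 is not a perfect cube.
Continuing the search up to |y| = 35 finds no solutions either.
No (x, y) in the scanned range satisfies the equation.

No integer solutions with |y| ≤ 35.


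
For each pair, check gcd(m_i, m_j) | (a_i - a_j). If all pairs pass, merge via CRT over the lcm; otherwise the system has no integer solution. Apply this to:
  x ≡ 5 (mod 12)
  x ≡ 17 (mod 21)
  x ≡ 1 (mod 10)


Moduli 12, 21, 10 are not pairwise coprime, so CRT works modulo lcm(m_i) when all pairwise compatibility conditions hold.
Pairwise compatibility: gcd(m_i, m_j) must divide a_i - a_j for every pair.
Merge one congruence at a time:
  Start: x ≡ 5 (mod 12).
  Combine with x ≡ 17 (mod 21): gcd(12, 21) = 3; 17 - 5 = 12, which IS divisible by 3, so compatible.
    Write x = 5 + 12·t and substitute into x ≡ 17 (mod 21): 12·t ≡ 17 − 5 = 12 (mod 21).
    Divide the congruence (and modulus) by g = 3: 4·t ≡ 4 (mod 7).
    The inverse of 4 mod 7 is 2 (since 4·2 = 8 = 1·7 + 1), so t ≡ 2·4 = 8 ≡ 1 (mod 7).
    Then x = 5 + 12·1 = 17, valid modulo lcm(12, 21) = 84: x ≡ 17 (mod 84).
  Combine with x ≡ 1 (mod 10): gcd(84, 10) = 2; 1 - 17 = -16, which IS divisible by 2, so compatible.
    Write x = 17 + 84·t and substitute into x ≡ 1 (mod 10): 84·t ≡ 1 − 17 = -16 (mod 10).
    Divide the congruence (and modulus) by g = 2: 42·t ≡ -8 (mod 5).
    Reduce coefficients mod 5: 2·t ≡ 2 (mod 5).
    The inverse of 2 mod 5 is 3 (since 2·3 = 6 = 1·5 + 1), so t ≡ 3·2 = 6 ≡ 1 (mod 5).
    Then x = 17 + 84·1 = 101, valid modulo lcm(84, 10) = 420: x ≡ 101 (mod 420).
Verify: 101 mod 12 = 5, 101 mod 21 = 17, 101 mod 10 = 1.

x ≡ 101 (mod 420).


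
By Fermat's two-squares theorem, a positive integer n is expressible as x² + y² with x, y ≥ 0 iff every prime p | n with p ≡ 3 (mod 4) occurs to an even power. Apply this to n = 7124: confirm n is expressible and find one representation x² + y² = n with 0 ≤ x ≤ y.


Step 1: Factor n = 7124 = 2^2 · 13 · 137.
Step 2: Check the mod-4 condition on each prime factor: 2 = 2 (special); 13 ≡ 1 (mod 4), exponent 1; 137 ≡ 1 (mod 4), exponent 1.
All primes ≡ 3 (mod 4) appear to even exponent (or don't appear), so by the two-squares theorem n IS expressible as a sum of two squares.
Step 3: Build a representation. Group n = k² · m with k = 2 and m = 13 · 137 = 1781 (a product of primes ≡ 1 (mod 4)); a representation of m scales to one of n via (k·x)² + (k·y)² = k²(x² + y²). Each prime p ≡ 1 (mod 4) is itself a sum of two squares; find a² by testing p − a² for a perfect square:
  13: 13 − 1² = 12, 13 − 2² = 9 = 3² ⇒ 13 = 2² + 3².
  137: 137 − 1² = 136, 137 − 2² = 133, 137 − 3² = 128, 137 − 4² = 121 = 11² ⇒ 137 = 4² + 11².
  Combine using the Brahmagupta–Fibonacci identity (a² + b²)(c² + d²) = (ac − bd)² + (ad + bc)² = (ac + bd)² + (ad − bc)²:
  13 · 137 = 1781: from (2² + 3²)(4² + 11²), take (2·4 − 3·11, 2·11 + 3·4) = (8 − 33, 22 + 12) = (-25, 34); dropping signs (only squares matter) gives (25, 34); check 25² + 34² = 625 + 1156 = 1781 ✓.
  Scale by k = 2: (2·25, 2·34) = (50, 68).
Step 4: Order so x ≤ y and verify: 50² + 68² = 2500 + 4624 = 7124 = n. ✓

n = 7124 = 50² + 68² (one valid representation with x ≤ y).


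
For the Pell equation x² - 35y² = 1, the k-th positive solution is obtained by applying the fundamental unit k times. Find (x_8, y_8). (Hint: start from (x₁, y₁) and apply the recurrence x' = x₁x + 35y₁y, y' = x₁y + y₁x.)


Step 1: Find the fundamental solution (x₁, y₁) of x² - 35y² = 1.
  Expand √35 as a continued fraction. a₀ = ⌊√35⌋ = 5; iterate m_{k+1} = d_k·a_k − m_k, d_{k+1} = (35 − m_{k+1}²)/d_k, a_{k+1} = ⌊(a₀ + m_{k+1})/d_{k+1}⌋ (starting m₀ = 0, d₀ = 1), with convergents p_k = a_k·p_{k-1} + p_{k-2}, q_k = a_k·q_{k-1} + q_{k-2} (p₋₁ = 1, q₋₁ = 0):
  k = 0: a₀ = 5; p₀/q₀ = 5/1; p₀² − 35·q₀² = 25 − 35 = -10.
  k = 1: m = 5, d = 10, a = ⌊(5 + 5)/10⌋ = 1; p/q = (1·5 + 1)/(1·1 + 0) = 6/1; p² − 35·q² = 36 − 35 = 1.
  The first convergent with p² − 35·q² = 1 gives the fundamental solution (x₁, y₁) = (6, 1).
Step 2: Apply the recurrence (x_{n+1}, y_{n+1}) = (x₁x_n + 35y₁y_n, x₁y_n + y₁x_n) repeatedly.
  From (x_1, y_1) = (6, 1): x_2 = 6·6 + 35·1·1 = 71; y_2 = 6·1 + 1·6 = 12.
  From (x_2, y_2) = (71, 12): x_3 = 6·71 + 35·1·12 = 846; y_3 = 6·12 + 1·71 = 143.
  From (x_3, y_3) = (846, 143): x_4 = 6·846 + 35·1·143 = 10081; y_4 = 6·143 + 1·846 = 1704.
  From (x_4, y_4) = (10081, 1704): x_5 = 6·10081 + 35·1·1704 = 120126; y_5 = 6·1704 + 1·10081 = 20305.
  From (x_5, y_5) = (120126, 20305): x_6 = 6·120126 + 35·1·20305 = 1431431; y_6 = 6·20305 + 1·120126 = 241956.
  From (x_6, y_6) = (1431431, 241956): x_7 = 6·1431431 + 35·1·241956 = 17057046; y_7 = 6·241956 + 1·1431431 = 2883167.
  From (x_7, y_7) = (17057046, 2883167): x_8 = 6·17057046 + 35·1·2883167 = 203253121; y_8 = 6·2883167 + 1·17057046 = 34356048.
Step 3: Verify x_8² - 35·y_8² = 41311831196240641 - 41311831196240640 = 1 (should be 1). ✓

(x_1, y_1) = (6, 1); (x_8, y_8) = (203253121, 34356048).


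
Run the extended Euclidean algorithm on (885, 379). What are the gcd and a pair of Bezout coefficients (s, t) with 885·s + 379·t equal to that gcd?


Euclidean algorithm on (885, 379) — divide until remainder is 0:
  885 = 2 · 379 + 127
  379 = 2 · 127 + 125
  127 = 1 · 125 + 2
  125 = 62 · 2 + 1
  2 = 2 · 1 + 0
gcd(885, 379) = 1.
Track Bezout coefficients alongside the remainders: start with r₀ = 885 = a·1 + b·0 (s = 1, t = 0) and r₁ = 379 = a·0 + b·1 (s = 0, t = 1); each new remainder r_{k+1} = r_{k-1} − q_k·r_k inherits s_{k+1} = s_{k-1} − q_k·s_k, t_{k+1} = t_{k-1} − q_k·t_k, so r_k = a·s_k + b·t_k at every step:
  q = 2: r = 127, s = 1 − 2·0 = 1, t = 0 − 2·1 = -2  (check: 885·1 + 379·(-2) = 127)
  q = 2: r = 125, s = 0 − 2·1 = -2, t = 1 − 2·(-2) = 5  (check: 885·(-2) + 379·5 = 125)
  q = 1: r = 2, s = 1 − 1·(-2) = 3, t = -2 − 1·5 = -7  (check: 885·3 + 379·(-7) = 2)
  q = 62: r = 1, s = -2 − 62·3 = -188, t = 5 − 62·(-7) = 439  (check: 885·(-188) + 379·439 = 1)
The row with r = 1 (the gcd) gives the Bezout coefficients s = -188, t = 439.
Result: 885 · (-188) + 379 · (439) = 1.

gcd(885, 379) = 1; s = -188, t = 439 (check: 885·(-188) + 379·439 = 1).


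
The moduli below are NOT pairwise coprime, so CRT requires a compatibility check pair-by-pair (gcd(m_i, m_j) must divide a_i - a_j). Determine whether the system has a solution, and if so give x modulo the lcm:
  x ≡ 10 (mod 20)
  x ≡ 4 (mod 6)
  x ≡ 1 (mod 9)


Moduli 20, 6, 9 are not pairwise coprime, so CRT works modulo lcm(m_i) when all pairwise compatibility conditions hold.
Pairwise compatibility: gcd(m_i, m_j) must divide a_i - a_j for every pair.
Merge one congruence at a time:
  Start: x ≡ 10 (mod 20).
  Combine with x ≡ 4 (mod 6): gcd(20, 6) = 2; 4 - 10 = -6, which IS divisible by 2, so compatible.
    Write x = 10 + 20·t and substitute into x ≡ 4 (mod 6): 20·t ≡ 4 − 10 = -6 (mod 6).
    Divide the congruence (and modulus) by g = 2: 10·t ≡ -3 (mod 3).
    Reduce coefficients mod 3: 1·t ≡ 0 (mod 3).
    So t ≡ 0 (mod 3).
    Then x = 10 + 20·0 = 10, valid modulo lcm(20, 6) = 60: x ≡ 10 (mod 60).
  Combine with x ≡ 1 (mod 9): gcd(60, 9) = 3; 1 - 10 = -9, which IS divisible by 3, so compatible.
    Write x = 10 + 60·t and substitute into x ≡ 1 (mod 9): 60·t ≡ 1 − 10 = -9 (mod 9).
    Divide the congruence (and modulus) by g = 3: 20·t ≡ -3 (mod 3).
    Reduce coefficients mod 3: 2·t ≡ 0 (mod 3).
    The inverse of 2 mod 3 is 2 (since 2·2 = 4 = 1·3 + 1), so t ≡ 2·0 = 0 ≡ 0 (mod 3).
    Then x = 10 + 60·0 = 10, valid modulo lcm(60, 9) = 180: x ≡ 10 (mod 180).
Verify: 10 mod 20 = 10, 10 mod 6 = 4, 10 mod 9 = 1.

x ≡ 10 (mod 180).


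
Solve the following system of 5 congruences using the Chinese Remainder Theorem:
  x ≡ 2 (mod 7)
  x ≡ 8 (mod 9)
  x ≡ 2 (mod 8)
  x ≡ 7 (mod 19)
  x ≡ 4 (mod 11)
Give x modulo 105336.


Product of moduli M = 7 · 9 · 8 · 19 · 11 = 105336.
Merge one congruence at a time:
  Start: x ≡ 2 (mod 7).
  Combine with x ≡ 8 (mod 9); new modulus lcm = 63.
    Write x = 2 + 7·t and substitute into x ≡ 8 (mod 9): 7·t ≡ 8 − 2 = 6 (mod 9).
    The inverse of 7 mod 9 is 4 (since 7·4 = 28 = 3·9 + 1), so t ≡ 4·6 = 24 ≡ 6 (mod 9).
    Then x = 2 + 7·6 = 44, valid modulo lcm(7, 9) = 63: x ≡ 44 (mod 63).
  Combine with x ≡ 2 (mod 8); new modulus lcm = 504.
    Write x = 44 + 63·t and substitute into x ≡ 2 (mod 8): 63·t ≡ 2 − 44 = -42 (mod 8).
    Reduce coefficients mod 8: 7·t ≡ 6 (mod 8).
    The inverse of 7 mod 8 is 7 (since 7·7 = 49 = 6·8 + 1), so t ≡ 7·6 = 42 ≡ 2 (mod 8).
    Then x = 44 + 63·2 = 170, valid modulo lcm(63, 8) = 504: x ≡ 170 (mod 504).
  Combine with x ≡ 7 (mod 19); new modulus lcm = 9576.
    Write x = 170 + 504·t and substitute into x ≡ 7 (mod 19): 504·t ≡ 7 − 170 = -163 (mod 19).
    Reduce coefficients mod 19: 10·t ≡ 8 (mod 19).
    The inverse of 10 mod 19 is 2 (since 10·2 = 20 = 1·19 + 1), so t ≡ 2·8 = 16 ≡ 16 (mod 19).
    Then x = 170 + 504·16 = 8234, valid modulo lcm(504, 19) = 9576: x ≡ 8234 (mod 9576).
  Combine with x ≡ 4 (mod 11); new modulus lcm = 105336.
    Write x = 8234 + 9576·t and substitute into x ≡ 4 (mod 11): 9576·t ≡ 4 − 8234 = -8230 (mod 11).
    Reduce coefficients mod 11: 6·t ≡ 9 (mod 11).
    The inverse of 6 mod 11 is 2 (since 6·2 = 12 = 1·11 + 1), so t ≡ 2·9 = 18 ≡ 7 (mod 11).
    Then x = 8234 + 9576·7 = 75266, valid modulo lcm(9576, 11) = 105336: x ≡ 75266 (mod 105336).
Verify against each original: 75266 mod 7 = 2, 75266 mod 9 = 8, 75266 mod 8 = 2, 75266 mod 19 = 7, 75266 mod 11 = 4.

x ≡ 75266 (mod 105336).


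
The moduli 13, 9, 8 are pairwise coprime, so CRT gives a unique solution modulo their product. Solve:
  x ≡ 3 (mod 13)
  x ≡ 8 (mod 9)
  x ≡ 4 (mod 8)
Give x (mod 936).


Moduli 13, 9, 8 are pairwise coprime; by CRT there is a unique solution modulo M = 13 · 9 · 8 = 936.
Solve pairwise, accumulating the modulus:
  Start with x ≡ 3 (mod 13).
  Combine with x ≡ 8 (mod 9): since gcd(13, 9) = 1, we get a unique residue mod 117.
    Write x = 3 + 13·t and substitute into x ≡ 8 (mod 9): 13·t ≡ 8 − 3 = 5 (mod 9).
    Reduce coefficients mod 9: 4·t ≡ 5 (mod 9).
    The inverse of 4 mod 9 is 7 (since 4·7 = 28 = 3·9 + 1), so t ≡ 7·5 = 35 ≡ 8 (mod 9).
    Then x = 3 + 13·8 = 107, valid modulo lcm(13, 9) = 117: x ≡ 107 (mod 117).
  Combine with x ≡ 4 (mod 8): since gcd(117, 8) = 1, we get a unique residue mod 936.
    Write x = 107 + 117·t and substitute into x ≡ 4 (mod 8): 117·t ≡ 4 − 107 = -103 (mod 8).
    Reduce coefficients mod 8: 5·t ≡ 1 (mod 8).
    The inverse of 5 mod 8 is 5 (since 5·5 = 25 = 3·8 + 1), so t ≡ 5·1 = 5 ≡ 5 (mod 8).
    Then x = 107 + 117·5 = 692, valid modulo lcm(117, 8) = 936: x ≡ 692 (mod 936).
Verify: 692 mod 13 = 3 ✓, 692 mod 9 = 8 ✓, 692 mod 8 = 4 ✓.

x ≡ 692 (mod 936).


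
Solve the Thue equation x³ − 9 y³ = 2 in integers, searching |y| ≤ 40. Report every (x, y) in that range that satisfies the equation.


The equation is x³ - 9y³ = 2. For fixed y, x³ = 9·y³ + 2, so a solution requires the RHS to be a perfect cube.
Strategy: iterate y from -40 to 40, compute RHS = 9·y³ + 2, and check whether it is a (positive or negative) perfect cube.
Check small values of y:
  y = 0: RHS = 2 is not a perfect cube.
  y = 1: RHS = 11 is not a perfect cube.
  y = -1: RHS = -7 is not a perfect cube.
  y = 2: RHS = 74 is not a perfect cube.
  y = -2: RHS = -70 is not a perfect cube.
  y = 3: RHS = 245 is not a perfect cube.
  y = -3: RHS = -241 is not a perfect cube.
Continuing the search up to |y| = 40 finds no solutions either.
No (x, y) in the scanned range satisfies the equation.

No integer solutions with |y| ≤ 40.


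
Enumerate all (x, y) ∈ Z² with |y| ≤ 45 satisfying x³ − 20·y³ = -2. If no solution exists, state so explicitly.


The equation is x³ - 20y³ = -2. For fixed y, x³ = 20·y³ − 2, so a solution requires the RHS to be a perfect cube.
Strategy: iterate y from -45 to 45, compute RHS = 20·y³ − 2, and check whether it is a (positive or negative) perfect cube.
Check small values of y:
  y = 0: RHS = -2 is not a perfect cube.
  y = 1: RHS = 18 is not a perfect cube.
  y = -1: RHS = -22 is not a perfect cube.
  y = 2: RHS = 158 is not a perfect cube.
  y = -2: RHS = -162 is not a perfect cube.
  y = 3: RHS = 538 is not a perfect cube.
  y = -3: RHS = -542 is not a perfect cube.
Continuing the search up to |y| = 45 finds no solutions either.
No (x, y) in the scanned range satisfies the equation.

No integer solutions with |y| ≤ 45.


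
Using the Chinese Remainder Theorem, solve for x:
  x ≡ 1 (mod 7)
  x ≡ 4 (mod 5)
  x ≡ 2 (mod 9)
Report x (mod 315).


Moduli 7, 5, 9 are pairwise coprime; by CRT there is a unique solution modulo M = 7 · 5 · 9 = 315.
Solve pairwise, accumulating the modulus:
  Start with x ≡ 1 (mod 7).
  Combine with x ≡ 4 (mod 5): since gcd(7, 5) = 1, we get a unique residue mod 35.
    Write x = 1 + 7·t and substitute into x ≡ 4 (mod 5): 7·t ≡ 4 − 1 = 3 (mod 5).
    Reduce coefficients mod 5: 2·t ≡ 3 (mod 5).
    The inverse of 2 mod 5 is 3 (since 2·3 = 6 = 1·5 + 1), so t ≡ 3·3 = 9 ≡ 4 (mod 5).
    Then x = 1 + 7·4 = 29, valid modulo lcm(7, 5) = 35: x ≡ 29 (mod 35).
  Combine with x ≡ 2 (mod 9): since gcd(35, 9) = 1, we get a unique residue mod 315.
    Write x = 29 + 35·t and substitute into x ≡ 2 (mod 9): 35·t ≡ 2 − 29 = -27 (mod 9).
    Reduce coefficients mod 9: 8·t ≡ 0 (mod 9).
    The inverse of 8 mod 9 is 8 (since 8·8 = 64 = 7·9 + 1), so t ≡ 8·0 = 0 ≡ 0 (mod 9).
    Then x = 29 + 35·0 = 29, valid modulo lcm(35, 9) = 315: x ≡ 29 (mod 315).
Verify: 29 mod 7 = 1 ✓, 29 mod 5 = 4 ✓, 29 mod 9 = 2 ✓.

x ≡ 29 (mod 315).


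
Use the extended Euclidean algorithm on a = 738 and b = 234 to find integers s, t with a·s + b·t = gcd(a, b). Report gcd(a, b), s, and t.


Euclidean algorithm on (738, 234) — divide until remainder is 0:
  738 = 3 · 234 + 36
  234 = 6 · 36 + 18
  36 = 2 · 18 + 0
gcd(738, 234) = 18.
Track Bezout coefficients alongside the remainders: start with r₀ = 738 = a·1 + b·0 (s = 1, t = 0) and r₁ = 234 = a·0 + b·1 (s = 0, t = 1); each new remainder r_{k+1} = r_{k-1} − q_k·r_k inherits s_{k+1} = s_{k-1} − q_k·s_k, t_{k+1} = t_{k-1} − q_k·t_k, so r_k = a·s_k + b·t_k at every step:
  q = 3: r = 36, s = 1 − 3·0 = 1, t = 0 − 3·1 = -3  (check: 738·1 + 234·(-3) = 36)
  q = 6: r = 18, s = 0 − 6·1 = -6, t = 1 − 6·(-3) = 19  (check: 738·(-6) + 234·19 = 18)
The row with r = 18 (the gcd) gives the Bezout coefficients s = -6, t = 19.
Result: 738 · (-6) + 234 · (19) = 18.

gcd(738, 234) = 18; s = -6, t = 19 (check: 738·(-6) + 234·19 = 18).


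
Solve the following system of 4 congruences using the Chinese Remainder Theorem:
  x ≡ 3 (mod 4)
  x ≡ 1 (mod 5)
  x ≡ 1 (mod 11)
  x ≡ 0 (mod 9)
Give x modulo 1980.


Product of moduli M = 4 · 5 · 11 · 9 = 1980.
Merge one congruence at a time:
  Start: x ≡ 3 (mod 4).
  Combine with x ≡ 1 (mod 5); new modulus lcm = 20.
    Write x = 3 + 4·t and substitute into x ≡ 1 (mod 5): 4·t ≡ 1 − 3 = -2 (mod 5).
    Reduce coefficients mod 5: 4·t ≡ 3 (mod 5).
    The inverse of 4 mod 5 is 4 (since 4·4 = 16 = 3·5 + 1), so t ≡ 4·3 = 12 ≡ 2 (mod 5).
    Then x = 3 + 4·2 = 11, valid modulo lcm(4, 5) = 20: x ≡ 11 (mod 20).
  Combine with x ≡ 1 (mod 11); new modulus lcm = 220.
    Write x = 11 + 20·t and substitute into x ≡ 1 (mod 11): 20·t ≡ 1 − 11 = -10 (mod 11).
    Reduce coefficients mod 11: 9·t ≡ 1 (mod 11).
    The inverse of 9 mod 11 is 5 (since 9·5 = 45 = 4·11 + 1), so t ≡ 5·1 = 5 ≡ 5 (mod 11).
    Then x = 11 + 20·5 = 111, valid modulo lcm(20, 11) = 220: x ≡ 111 (mod 220).
  Combine with x ≡ 0 (mod 9); new modulus lcm = 1980.
    Write x = 111 + 220·t and substitute into x ≡ 0 (mod 9): 220·t ≡ 0 − 111 = -111 (mod 9).
    Reduce coefficients mod 9: 4·t ≡ 6 (mod 9).
    The inverse of 4 mod 9 is 7 (since 4·7 = 28 = 3·9 + 1), so t ≡ 7·6 = 42 ≡ 6 (mod 9).
    Then x = 111 + 220·6 = 1431, valid modulo lcm(220, 9) = 1980: x ≡ 1431 (mod 1980).
Verify against each original: 1431 mod 4 = 3, 1431 mod 5 = 1, 1431 mod 11 = 1, 1431 mod 9 = 0.

x ≡ 1431 (mod 1980).


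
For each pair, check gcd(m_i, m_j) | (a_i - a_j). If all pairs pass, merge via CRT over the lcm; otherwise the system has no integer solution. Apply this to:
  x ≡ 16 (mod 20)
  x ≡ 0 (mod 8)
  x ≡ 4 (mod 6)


Moduli 20, 8, 6 are not pairwise coprime, so CRT works modulo lcm(m_i) when all pairwise compatibility conditions hold.
Pairwise compatibility: gcd(m_i, m_j) must divide a_i - a_j for every pair.
Merge one congruence at a time:
  Start: x ≡ 16 (mod 20).
  Combine with x ≡ 0 (mod 8): gcd(20, 8) = 4; 0 - 16 = -16, which IS divisible by 4, so compatible.
    Write x = 16 + 20·t and substitute into x ≡ 0 (mod 8): 20·t ≡ 0 − 16 = -16 (mod 8).
    Divide the congruence (and modulus) by g = 4: 5·t ≡ -4 (mod 2).
    Reduce coefficients mod 2: 1·t ≡ 0 (mod 2).
    So t ≡ 0 (mod 2).
    Then x = 16 + 20·0 = 16, valid modulo lcm(20, 8) = 40: x ≡ 16 (mod 40).
  Combine with x ≡ 4 (mod 6): gcd(40, 6) = 2; 4 - 16 = -12, which IS divisible by 2, so compatible.
    Write x = 16 + 40·t and substitute into x ≡ 4 (mod 6): 40·t ≡ 4 − 16 = -12 (mod 6).
    Divide the congruence (and modulus) by g = 2: 20·t ≡ -6 (mod 3).
    Reduce coefficients mod 3: 2·t ≡ 0 (mod 3).
    The inverse of 2 mod 3 is 2 (since 2·2 = 4 = 1·3 + 1), so t ≡ 2·0 = 0 ≡ 0 (mod 3).
    Then x = 16 + 40·0 = 16, valid modulo lcm(40, 6) = 120: x ≡ 16 (mod 120).
Verify: 16 mod 20 = 16, 16 mod 8 = 0, 16 mod 6 = 4.

x ≡ 16 (mod 120).


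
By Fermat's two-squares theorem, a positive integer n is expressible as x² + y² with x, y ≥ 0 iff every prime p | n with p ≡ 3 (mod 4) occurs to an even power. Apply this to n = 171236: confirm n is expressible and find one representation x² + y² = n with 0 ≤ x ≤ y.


Step 1: Factor n = 171236 = 2^2 · 13 · 37 · 89.
Step 2: Check the mod-4 condition on each prime factor: 2 = 2 (special); 13 ≡ 1 (mod 4), exponent 1; 37 ≡ 1 (mod 4), exponent 1; 89 ≡ 1 (mod 4), exponent 1.
All primes ≡ 3 (mod 4) appear to even exponent (or don't appear), so by the two-squares theorem n IS expressible as a sum of two squares.
Step 3: Build a representation. Group n = k² · m with k = 2 and m = 13 · 37 · 89 = 42809 (a product of primes ≡ 1 (mod 4)); a representation of m scales to one of n via (k·x)² + (k·y)² = k²(x² + y²). Each prime p ≡ 1 (mod 4) is itself a sum of two squares; find a² by testing p − a² for a perfect square:
  13: 13 − 1² = 12, 13 − 2² = 9 = 3² ⇒ 13 = 2² + 3².
  37: 37 − 1² = 36 = 6² ⇒ 37 = 1² + 6².
  89: 89 − 1² = 88, 89 − 2² = 85, 89 − 3² = 80, 89 − 4² = 73, 89 − 5² = 64 = 8² ⇒ 89 = 5² + 8².
  Combine using the Brahmagupta–Fibonacci identity (a² + b²)(c² + d²) = (ac − bd)² + (ad + bc)² = (ac + bd)² + (ad − bc)²:
  13 · 37 = 481: from (2² + 3²)(1² + 6²), take (2·1 − 3·6, 2·6 + 3·1) = (2 − 18, 12 + 3) = (-16, 15); dropping signs (only squares matter) gives (16, 15); check 16² + 15² = 256 + 225 = 481 ✓.
  481 · 89 = 42809: from (16² + 15²)(5² + 8²), take (16·5 − 15·8, 16·8 + 15·5) = (80 − 120, 128 + 75) = (-40, 203); dropping signs (only squares matter) gives (40, 203); check 40² + 203² = 1600 + 41209 = 42809 ✓.
  Scale by k = 2: (2·40, 2·203) = (80, 406).
Step 4: Order so x ≤ y and verify: 80² + 406² = 6400 + 164836 = 171236 = n. ✓

n = 171236 = 80² + 406² (one valid representation with x ≤ y).


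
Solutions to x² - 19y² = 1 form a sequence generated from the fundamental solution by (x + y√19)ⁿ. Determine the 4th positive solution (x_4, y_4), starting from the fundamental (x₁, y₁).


Step 1: Find the fundamental solution (x₁, y₁) of x² - 19y² = 1.
  Expand √19 as a continued fraction. a₀ = ⌊√19⌋ = 4; iterate m_{k+1} = d_k·a_k − m_k, d_{k+1} = (19 − m_{k+1}²)/d_k, a_{k+1} = ⌊(a₀ + m_{k+1})/d_{k+1}⌋ (starting m₀ = 0, d₀ = 1), with convergents p_k = a_k·p_{k-1} + p_{k-2}, q_k = a_k·q_{k-1} + q_{k-2} (p₋₁ = 1, q₋₁ = 0):
  k = 0: a₀ = 4; p₀/q₀ = 4/1; p₀² − 19·q₀² = 16 − 19 = -3.
  k = 1: m = 4, d = 3, a = ⌊(4 + 4)/3⌋ = 2; p/q = (2·4 + 1)/(2·1 + 0) = 9/2; p² − 19·q² = 81 − 76 = 5.
  k = 2: m = 2, d = 5, a = ⌊(4 + 2)/5⌋ = 1; p/q = (1·9 + 4)/(1·2 + 1) = 13/3; p² − 19·q² = 169 − 171 = -2.
  k = 3: m = 3, d = 2, a = ⌊(4 + 3)/2⌋ = 3; p/q = (3·13 + 9)/(3·3 + 2) = 48/11; p² − 19·q² = 2304 − 2299 = 5.
  k = 4: m = 3, d = 5, a = ⌊(4 + 3)/5⌋ = 1; p/q = (1·48 + 13)/(1·11 + 3) = 61/14; p² − 19·q² = 3721 − 3724 = -3.
  k = 5: m = 2, d = 3, a = ⌊(4 + 2)/3⌋ = 2; p/q = (2·61 + 48)/(2·14 + 11) = 170/39; p² − 19·q² = 28900 − 28899 = 1.
  The first convergent with p² − 19·q² = 1 gives the fundamental solution (x₁, y₁) = (170, 39).
Step 2: Apply the recurrence (x_{n+1}, y_{n+1}) = (x₁x_n + 19y₁y_n, x₁y_n + y₁x_n) repeatedly.
  From (x_1, y_1) = (170, 39): x_2 = 170·170 + 19·39·39 = 57799; y_2 = 170·39 + 39·170 = 13260.
  From (x_2, y_2) = (57799, 13260): x_3 = 170·57799 + 19·39·13260 = 19651490; y_3 = 170·13260 + 39·57799 = 4508361.
  From (x_3, y_3) = (19651490, 4508361): x_4 = 170·19651490 + 19·39·4508361 = 6681448801; y_4 = 170·4508361 + 39·19651490 = 1532829480.
Step 3: Verify x_4² - 19·y_4² = 44641758080384337601 - 44641758080384337600 = 1 (should be 1). ✓

(x_1, y_1) = (170, 39); (x_4, y_4) = (6681448801, 1532829480).


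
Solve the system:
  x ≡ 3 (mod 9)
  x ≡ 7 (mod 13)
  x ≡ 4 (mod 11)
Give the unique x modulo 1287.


Moduli 9, 13, 11 are pairwise coprime; by CRT there is a unique solution modulo M = 9 · 13 · 11 = 1287.
Solve pairwise, accumulating the modulus:
  Start with x ≡ 3 (mod 9).
  Combine with x ≡ 7 (mod 13): since gcd(9, 13) = 1, we get a unique residue mod 117.
    Write x = 3 + 9·t and substitute into x ≡ 7 (mod 13): 9·t ≡ 7 − 3 = 4 (mod 13).
    The inverse of 9 mod 13 is 3 (since 9·3 = 27 = 2·13 + 1), so t ≡ 3·4 = 12 ≡ 12 (mod 13).
    Then x = 3 + 9·12 = 111, valid modulo lcm(9, 13) = 117: x ≡ 111 (mod 117).
  Combine with x ≡ 4 (mod 11): since gcd(117, 11) = 1, we get a unique residue mod 1287.
    Write x = 111 + 117·t and substitute into x ≡ 4 (mod 11): 117·t ≡ 4 − 111 = -107 (mod 11).
    Reduce coefficients mod 11: 7·t ≡ 3 (mod 11).
    The inverse of 7 mod 11 is 8 (since 7·8 = 56 = 5·11 + 1), so t ≡ 8·3 = 24 ≡ 2 (mod 11).
    Then x = 111 + 117·2 = 345, valid modulo lcm(117, 11) = 1287: x ≡ 345 (mod 1287).
Verify: 345 mod 9 = 3 ✓, 345 mod 13 = 7 ✓, 345 mod 11 = 4 ✓.

x ≡ 345 (mod 1287).


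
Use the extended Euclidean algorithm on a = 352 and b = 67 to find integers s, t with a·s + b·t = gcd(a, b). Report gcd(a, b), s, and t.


Euclidean algorithm on (352, 67) — divide until remainder is 0:
  352 = 5 · 67 + 17
  67 = 3 · 17 + 16
  17 = 1 · 16 + 1
  16 = 16 · 1 + 0
gcd(352, 67) = 1.
Track Bezout coefficients alongside the remainders: start with r₀ = 352 = a·1 + b·0 (s = 1, t = 0) and r₁ = 67 = a·0 + b·1 (s = 0, t = 1); each new remainder r_{k+1} = r_{k-1} − q_k·r_k inherits s_{k+1} = s_{k-1} − q_k·s_k, t_{k+1} = t_{k-1} − q_k·t_k, so r_k = a·s_k + b·t_k at every step:
  q = 5: r = 17, s = 1 − 5·0 = 1, t = 0 − 5·1 = -5  (check: 352·1 + 67·(-5) = 17)
  q = 3: r = 16, s = 0 − 3·1 = -3, t = 1 − 3·(-5) = 16  (check: 352·(-3) + 67·16 = 16)
  q = 1: r = 1, s = 1 − 1·(-3) = 4, t = -5 − 1·16 = -21  (check: 352·4 + 67·(-21) = 1)
The row with r = 1 (the gcd) gives the Bezout coefficients s = 4, t = -21.
Result: 352 · (4) + 67 · (-21) = 1.

gcd(352, 67) = 1; s = 4, t = -21 (check: 352·4 + 67·(-21) = 1).


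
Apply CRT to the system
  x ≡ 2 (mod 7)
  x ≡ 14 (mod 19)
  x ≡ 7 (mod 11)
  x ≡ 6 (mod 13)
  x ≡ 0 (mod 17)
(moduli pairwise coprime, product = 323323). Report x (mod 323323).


Product of moduli M = 7 · 19 · 11 · 13 · 17 = 323323.
Merge one congruence at a time:
  Start: x ≡ 2 (mod 7).
  Combine with x ≡ 14 (mod 19); new modulus lcm = 133.
    Write x = 2 + 7·t and substitute into x ≡ 14 (mod 19): 7·t ≡ 14 − 2 = 12 (mod 19).
    The inverse of 7 mod 19 is 11 (since 7·11 = 77 = 4·19 + 1), so t ≡ 11·12 = 132 ≡ 18 (mod 19).
    Then x = 2 + 7·18 = 128, valid modulo lcm(7, 19) = 133: x ≡ 128 (mod 133).
  Combine with x ≡ 7 (mod 11); new modulus lcm = 1463.
    Write x = 128 + 133·t and substitute into x ≡ 7 (mod 11): 133·t ≡ 7 − 128 = -121 (mod 11).
    Reduce coefficients mod 11: 1·t ≡ 0 (mod 11).
    So t ≡ 0 (mod 11).
    Then x = 128 + 133·0 = 128, valid modulo lcm(133, 11) = 1463: x ≡ 128 (mod 1463).
  Combine with x ≡ 6 (mod 13); new modulus lcm = 19019.
    Write x = 128 + 1463·t and substitute into x ≡ 6 (mod 13): 1463·t ≡ 6 − 128 = -122 (mod 13).
    Reduce coefficients mod 13: 7·t ≡ 8 (mod 13).
    The inverse of 7 mod 13 is 2 (since 7·2 = 14 = 1·13 + 1), so t ≡ 2·8 = 16 ≡ 3 (mod 13).
    Then x = 128 + 1463·3 = 4517, valid modulo lcm(1463, 13) = 19019: x ≡ 4517 (mod 19019).
  Combine with x ≡ 0 (mod 17); new modulus lcm = 323323.
    Write x = 4517 + 19019·t and substitute into x ≡ 0 (mod 17): 19019·t ≡ 0 − 4517 = -4517 (mod 17).
    Reduce coefficients mod 17: 13·t ≡ 5 (mod 17).
    The inverse of 13 mod 17 is 4 (since 13·4 = 52 = 3·17 + 1), so t ≡ 4·5 = 20 ≡ 3 (mod 17).
    Then x = 4517 + 19019·3 = 61574, valid modulo lcm(19019, 17) = 323323: x ≡ 61574 (mod 323323).
Verify against each original: 61574 mod 7 = 2, 61574 mod 19 = 14, 61574 mod 11 = 7, 61574 mod 13 = 6, 61574 mod 17 = 0.

x ≡ 61574 (mod 323323).


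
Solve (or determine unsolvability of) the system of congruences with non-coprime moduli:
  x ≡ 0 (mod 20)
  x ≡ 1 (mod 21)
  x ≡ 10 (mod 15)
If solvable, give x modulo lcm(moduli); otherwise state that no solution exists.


Moduli 20, 21, 15 are not pairwise coprime, so CRT works modulo lcm(m_i) when all pairwise compatibility conditions hold.
Pairwise compatibility: gcd(m_i, m_j) must divide a_i - a_j for every pair.
Merge one congruence at a time:
  Start: x ≡ 0 (mod 20).
  Combine with x ≡ 1 (mod 21): gcd(20, 21) = 1; 1 - 0 = 1, which IS divisible by 1, so compatible.
    Write x = 0 + 20·t and substitute into x ≡ 1 (mod 21): 20·t ≡ 1 − 0 = 1 (mod 21).
    The inverse of 20 mod 21 is 20 (since 20·20 = 400 = 19·21 + 1), so t ≡ 20·1 = 20 ≡ 20 (mod 21).
    Then x = 0 + 20·20 = 400, valid modulo lcm(20, 21) = 420: x ≡ 400 (mod 420).
  Combine with x ≡ 10 (mod 15): gcd(420, 15) = 15; 10 - 400 = -390, which IS divisible by 15, so compatible.
    Write x = 400 + 420·t and substitute into x ≡ 10 (mod 15): 420·t ≡ 10 − 400 = -390 (mod 15).
    Divide the congruence (and modulus) by g = 15: 28·t ≡ -26 (mod 1).
    Modulo 1 every t works; take t = 0.
    Then x = 400 + 420·0 = 400, valid modulo lcm(420, 15) = 420: x ≡ 400 (mod 420).
Verify: 400 mod 20 = 0, 400 mod 21 = 1, 400 mod 15 = 10.

x ≡ 400 (mod 420).


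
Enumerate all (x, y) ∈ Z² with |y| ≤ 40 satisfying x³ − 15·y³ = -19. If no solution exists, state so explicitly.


The equation is x³ - 15y³ = -19. For fixed y, x³ = 15·y³ − 19, so a solution requires the RHS to be a perfect cube.
Strategy: iterate y from -40 to 40, compute RHS = 15·y³ − 19, and check whether it is a (positive or negative) perfect cube.
Check small values of y:
  y = 0: RHS = -19 is not a perfect cube.
  y = 1: RHS = -4 is not a perfect cube.
  y = -1: RHS = -34 is not a perfect cube.
  y = 2: RHS = 101 is not a perfect cube.
  y = -2: RHS = -139 is not a perfect cube.
  y = 3: RHS = 386 is not a perfect cube.
  y = -3: RHS = -424 is not a perfect cube.
Continuing the search up to |y| = 40 finds no solutions either.
No (x, y) in the scanned range satisfies the equation.

No integer solutions with |y| ≤ 40.


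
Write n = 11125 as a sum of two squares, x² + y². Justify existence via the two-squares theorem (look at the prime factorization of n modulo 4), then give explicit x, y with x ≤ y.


Step 1: Factor n = 11125 = 5^3 · 89.
Step 2: Check the mod-4 condition on each prime factor: 5 ≡ 1 (mod 4), exponent 3; 89 ≡ 1 (mod 4), exponent 1.
All primes ≡ 3 (mod 4) appear to even exponent (or don't appear), so by the two-squares theorem n IS expressible as a sum of two squares.
Step 3: Build a representation. Group n = k² · m with k = 5 and m = 5 · 89 = 445 (a product of primes ≡ 1 (mod 4)); a representation of m scales to one of n via (k·x)² + (k·y)² = k²(x² + y²). Each prime p ≡ 1 (mod 4) is itself a sum of two squares; find a² by testing p − a² for a perfect square:
  5: 5 − 1² = 4 = 2² ⇒ 5 = 1² + 2².
  89: 89 − 1² = 88, 89 − 2² = 85, 89 − 3² = 80, 89 − 4² = 73, 89 − 5² = 64 = 8² ⇒ 89 = 5² + 8².
  Combine using the Brahmagupta–Fibonacci identity (a² + b²)(c² + d²) = (ac − bd)² + (ad + bc)² = (ac + bd)² + (ad − bc)²:
  5 · 89 = 445: from (1² + 2²)(5² + 8²), take (1·5 − 2·8, 1·8 + 2·5) = (5 − 16, 8 + 10) = (-11, 18); dropping signs (only squares matter) gives (11, 18); check 11² + 18² = 121 + 324 = 445 ✓.
  Scale by k = 5: (5·11, 5·18) = (55, 90).
Step 4: Order so x ≤ y and verify: 55² + 90² = 3025 + 8100 = 11125 = n. ✓

n = 11125 = 55² + 90² (one valid representation with x ≤ y).


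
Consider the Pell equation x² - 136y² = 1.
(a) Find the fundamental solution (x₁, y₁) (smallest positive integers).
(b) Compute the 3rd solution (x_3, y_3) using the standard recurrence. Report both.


Step 1: Find the fundamental solution (x₁, y₁) of x² - 136y² = 1.
  Expand √136 as a continued fraction. a₀ = ⌊√136⌋ = 11; iterate m_{k+1} = d_k·a_k − m_k, d_{k+1} = (136 − m_{k+1}²)/d_k, a_{k+1} = ⌊(a₀ + m_{k+1})/d_{k+1}⌋ (starting m₀ = 0, d₀ = 1), with convergents p_k = a_k·p_{k-1} + p_{k-2}, q_k = a_k·q_{k-1} + q_{k-2} (p₋₁ = 1, q₋₁ = 0):
  k = 0: a₀ = 11; p₀/q₀ = 11/1; p₀² − 136·q₀² = 121 − 136 = -15.
  k = 1: m = 11, d = 15, a = ⌊(11 + 11)/15⌋ = 1; p/q = (1·11 + 1)/(1·1 + 0) = 12/1; p² − 136·q² = 144 − 136 = 8.
  k = 2: m = 4, d = 8, a = ⌊(11 + 4)/8⌋ = 1; p/q = (1·12 + 11)/(1·1 + 1) = 23/2; p² − 136·q² = 529 − 544 = -15.
  k = 3: m = 4, d = 15, a = ⌊(11 + 4)/15⌋ = 1; p/q = (1·23 + 12)/(1·2 + 1) = 35/3; p² − 136·q² = 1225 − 1224 = 1.
  The first convergent with p² − 136·q² = 1 gives the fundamental solution (x₁, y₁) = (35, 3).
Step 2: Apply the recurrence (x_{n+1}, y_{n+1}) = (x₁x_n + 136y₁y_n, x₁y_n + y₁x_n) repeatedly.
  From (x_1, y_1) = (35, 3): x_2 = 35·35 + 136·3·3 = 2449; y_2 = 35·3 + 3·35 = 210.
  From (x_2, y_2) = (2449, 210): x_3 = 35·2449 + 136·3·210 = 171395; y_3 = 35·210 + 3·2449 = 14697.
Step 3: Verify x_3² - 136·y_3² = 29376246025 - 29376246024 = 1 (should be 1). ✓

(x_1, y_1) = (35, 3); (x_3, y_3) = (171395, 14697).
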